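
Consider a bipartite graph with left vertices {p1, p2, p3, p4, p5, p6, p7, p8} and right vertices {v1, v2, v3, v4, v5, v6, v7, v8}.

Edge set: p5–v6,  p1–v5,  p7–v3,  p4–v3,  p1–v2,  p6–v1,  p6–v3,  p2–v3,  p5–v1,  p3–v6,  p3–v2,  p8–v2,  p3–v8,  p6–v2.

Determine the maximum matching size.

6

For example, pair p1→v5, p2→v3, p3→v8, p5→v6, p6→v1, p8→v2.
The set {p2, p4, p7} has only 1 neighbour ({v3}), so by Hall's theorem at most 6 of the 8 left vertices can be matched.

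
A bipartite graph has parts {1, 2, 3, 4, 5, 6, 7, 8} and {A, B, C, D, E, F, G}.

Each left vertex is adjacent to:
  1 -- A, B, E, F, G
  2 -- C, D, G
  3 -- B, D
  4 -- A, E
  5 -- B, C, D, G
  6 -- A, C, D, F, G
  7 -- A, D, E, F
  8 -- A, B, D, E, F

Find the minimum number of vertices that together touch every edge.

7

A maximum matching has 7 edges (e.g. 1–G, 2–C, 3–D, 4–A, 5–B, 6–F, 7–E).
By König's theorem the minimum vertex cover has the same size. One such cover is {A, B, C, D, E, F, G}.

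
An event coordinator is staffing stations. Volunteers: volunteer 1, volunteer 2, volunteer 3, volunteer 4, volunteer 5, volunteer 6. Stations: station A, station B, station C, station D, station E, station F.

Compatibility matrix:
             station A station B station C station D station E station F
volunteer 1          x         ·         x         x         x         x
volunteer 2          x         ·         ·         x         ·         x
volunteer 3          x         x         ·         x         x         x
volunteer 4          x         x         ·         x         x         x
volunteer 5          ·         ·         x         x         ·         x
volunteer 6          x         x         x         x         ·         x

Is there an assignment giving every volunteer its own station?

Yes

For example, pair volunteer 1-station E, volunteer 2-station D, volunteer 3-station A, volunteer 4-station F, volunteer 5-station C, volunteer 6-station B.
All 6 volunteers are covered.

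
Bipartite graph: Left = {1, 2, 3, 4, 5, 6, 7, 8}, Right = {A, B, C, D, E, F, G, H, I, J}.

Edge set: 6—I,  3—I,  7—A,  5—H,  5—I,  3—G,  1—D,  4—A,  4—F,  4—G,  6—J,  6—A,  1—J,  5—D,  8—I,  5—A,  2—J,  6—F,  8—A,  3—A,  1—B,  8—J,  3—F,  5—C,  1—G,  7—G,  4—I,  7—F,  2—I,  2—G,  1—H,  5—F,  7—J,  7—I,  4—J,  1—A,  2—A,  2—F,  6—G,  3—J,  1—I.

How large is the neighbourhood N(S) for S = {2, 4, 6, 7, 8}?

5

The union of neighbours of {2, 4, 6, 7, 8} is {A, F, G, I, J}, which has 5 elements.
Since |N(S)| = 5 ≥ |S| = 5, Hall's condition holds for this subset.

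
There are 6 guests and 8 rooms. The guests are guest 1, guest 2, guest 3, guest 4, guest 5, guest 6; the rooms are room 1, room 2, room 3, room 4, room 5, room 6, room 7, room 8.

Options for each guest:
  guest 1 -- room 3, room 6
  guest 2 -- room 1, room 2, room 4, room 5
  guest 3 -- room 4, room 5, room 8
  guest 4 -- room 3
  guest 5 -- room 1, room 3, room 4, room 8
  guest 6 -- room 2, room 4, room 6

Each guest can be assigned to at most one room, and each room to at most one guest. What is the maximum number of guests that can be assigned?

6

A valid assignment of size 6: guest 1→room 6, guest 2→room 1, guest 3→room 5, guest 4→room 3, guest 5→room 8, guest 6→room 4.
All 6 guests are matched, so no larger matching exists.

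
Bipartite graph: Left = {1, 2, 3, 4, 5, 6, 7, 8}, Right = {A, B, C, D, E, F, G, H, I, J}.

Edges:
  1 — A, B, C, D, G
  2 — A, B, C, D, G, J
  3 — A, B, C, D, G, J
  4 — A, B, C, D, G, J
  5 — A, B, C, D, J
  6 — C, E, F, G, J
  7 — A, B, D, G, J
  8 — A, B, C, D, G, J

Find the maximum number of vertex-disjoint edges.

A valid assignment of size 7: 1-C, 2-D, 3-G, 4-B, 5-A, 6-E, 7-J.
The set {1, 2, 3, 4, 5, 7, 8} has only 6 neighbours ({A, B, C, D, G, J}), so by Hall's theorem at most 7 of the 8 left vertices can be matched.

7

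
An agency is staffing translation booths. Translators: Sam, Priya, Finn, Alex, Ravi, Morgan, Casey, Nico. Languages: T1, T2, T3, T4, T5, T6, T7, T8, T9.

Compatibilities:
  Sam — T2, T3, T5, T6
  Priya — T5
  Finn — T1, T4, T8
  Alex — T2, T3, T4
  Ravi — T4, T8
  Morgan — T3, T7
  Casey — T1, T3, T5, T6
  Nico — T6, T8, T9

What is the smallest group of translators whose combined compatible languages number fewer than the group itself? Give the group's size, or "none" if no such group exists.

none

A matching saturating every translator exists, for instance Sam→T2, Priya→T5, Finn→T1, Alex→T4, Ravi→T8, Morgan→T7, Casey→T6, Nico→T9.
By Hall's marriage theorem, this means |N(S)| ≥ |S| for every subset S, so no violating subset exists.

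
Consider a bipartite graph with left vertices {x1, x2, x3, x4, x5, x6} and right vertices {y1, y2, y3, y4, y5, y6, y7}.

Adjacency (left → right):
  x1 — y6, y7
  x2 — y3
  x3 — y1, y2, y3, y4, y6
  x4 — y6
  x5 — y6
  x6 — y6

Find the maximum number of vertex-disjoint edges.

4

One maximum matching: x1→y7, x2→y3, x3→y4, x4→y6.
The set {x4, x5, x6} has only 1 neighbour ({y6}), so by Hall's theorem at most 4 of the 6 left vertices can be matched.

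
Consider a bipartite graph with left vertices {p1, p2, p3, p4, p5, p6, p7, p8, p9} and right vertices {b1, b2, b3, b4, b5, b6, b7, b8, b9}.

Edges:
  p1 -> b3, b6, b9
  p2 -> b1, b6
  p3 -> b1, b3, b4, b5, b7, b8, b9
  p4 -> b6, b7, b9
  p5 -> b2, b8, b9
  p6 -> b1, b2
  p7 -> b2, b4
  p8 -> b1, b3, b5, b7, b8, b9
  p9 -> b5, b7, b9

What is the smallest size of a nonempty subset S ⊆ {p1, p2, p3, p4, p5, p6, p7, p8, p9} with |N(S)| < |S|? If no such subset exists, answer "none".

A matching saturating every left vertex exists, for instance p1→b3, p2→b6, p3→b1, p4→b9, p5→b8, p6→b2, p7→b4, p8→b7, p9→b5.
By Hall's marriage theorem, this means |N(S)| ≥ |S| for every subset S, so no violating subset exists.

none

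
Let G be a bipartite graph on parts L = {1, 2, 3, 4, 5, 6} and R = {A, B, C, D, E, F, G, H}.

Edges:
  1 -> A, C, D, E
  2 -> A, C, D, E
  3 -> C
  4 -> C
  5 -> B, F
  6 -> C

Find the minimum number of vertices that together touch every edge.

A maximum matching has 4 edges (e.g. 1–E, 2–D, 3–C, 5–B).
By König's theorem the minimum vertex cover has the same size. One such cover is {1, 2, 5, C}.

4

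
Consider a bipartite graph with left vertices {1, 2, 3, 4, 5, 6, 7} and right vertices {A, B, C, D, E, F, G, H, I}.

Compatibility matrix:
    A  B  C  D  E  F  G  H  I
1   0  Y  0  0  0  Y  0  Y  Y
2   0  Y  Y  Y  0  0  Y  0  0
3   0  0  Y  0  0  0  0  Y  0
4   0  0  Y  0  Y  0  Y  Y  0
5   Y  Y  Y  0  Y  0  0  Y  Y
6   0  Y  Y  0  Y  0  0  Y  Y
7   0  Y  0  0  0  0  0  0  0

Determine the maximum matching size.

One maximum matching: 1→F, 2→G, 3→H, 4→C, 5→A, 6→E, 7→B.
All 7 left vertices are matched, so no larger matching exists.

7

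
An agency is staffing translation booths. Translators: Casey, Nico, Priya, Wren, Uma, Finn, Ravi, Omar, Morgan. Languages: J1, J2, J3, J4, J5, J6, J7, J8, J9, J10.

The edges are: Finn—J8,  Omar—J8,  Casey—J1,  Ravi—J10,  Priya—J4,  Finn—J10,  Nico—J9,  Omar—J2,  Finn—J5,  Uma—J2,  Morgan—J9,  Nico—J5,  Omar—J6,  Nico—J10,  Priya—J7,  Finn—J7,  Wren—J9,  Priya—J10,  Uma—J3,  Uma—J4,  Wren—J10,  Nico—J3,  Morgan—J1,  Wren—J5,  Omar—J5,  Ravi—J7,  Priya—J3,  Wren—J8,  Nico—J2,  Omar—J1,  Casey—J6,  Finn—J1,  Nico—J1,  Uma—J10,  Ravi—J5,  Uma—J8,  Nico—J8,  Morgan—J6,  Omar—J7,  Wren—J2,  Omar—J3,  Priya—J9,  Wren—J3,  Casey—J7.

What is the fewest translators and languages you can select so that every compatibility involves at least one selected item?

9

{Casey, Nico, Priya, Wren, Uma, Finn, Ravi, Omar, Morgan} is a vertex cover of size 9: every edge has an endpoint in this set.
No smaller cover exists because Casey–J6, Nico–J10, Priya–J7, Wren–J8, Uma–J3, Finn–J1, Ravi–J5, Omar–J2, Morgan–J9 is a matching of size 9, and a cover must include an endpoint of each of these disjoint edges (König's theorem).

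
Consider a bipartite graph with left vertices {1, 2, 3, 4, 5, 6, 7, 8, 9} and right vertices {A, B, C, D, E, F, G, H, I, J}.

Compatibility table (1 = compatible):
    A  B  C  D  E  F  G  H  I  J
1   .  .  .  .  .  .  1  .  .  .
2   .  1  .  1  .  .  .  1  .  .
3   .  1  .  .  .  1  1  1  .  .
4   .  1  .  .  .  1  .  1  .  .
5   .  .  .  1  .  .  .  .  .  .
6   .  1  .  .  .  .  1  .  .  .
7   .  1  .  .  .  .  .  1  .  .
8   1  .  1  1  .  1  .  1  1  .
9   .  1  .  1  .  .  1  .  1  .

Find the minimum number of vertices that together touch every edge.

{8, 9, B, D, F, G, H} is a vertex cover of size 7: every edge has an endpoint in this set.
No smaller cover exists because 1–G, 2–B, 3–H, 4–F, 5–D, 8–A, 9–I is a matching of size 7, and a cover must include an endpoint of each of these disjoint edges (König's theorem).

7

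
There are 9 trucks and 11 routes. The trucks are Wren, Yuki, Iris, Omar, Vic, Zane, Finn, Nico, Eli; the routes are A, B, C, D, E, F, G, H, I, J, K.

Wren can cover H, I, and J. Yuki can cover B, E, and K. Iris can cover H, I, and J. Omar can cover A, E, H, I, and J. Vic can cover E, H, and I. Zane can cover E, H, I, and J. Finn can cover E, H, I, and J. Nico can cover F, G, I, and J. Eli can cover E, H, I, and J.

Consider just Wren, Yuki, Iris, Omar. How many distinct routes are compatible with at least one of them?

7

The union of neighbours of {Wren, Yuki, Iris, Omar} is {A, B, E, H, I, J, K}, which has 7 elements.
Since |N(S)| = 7 ≥ |S| = 4, Hall's condition holds for this subset.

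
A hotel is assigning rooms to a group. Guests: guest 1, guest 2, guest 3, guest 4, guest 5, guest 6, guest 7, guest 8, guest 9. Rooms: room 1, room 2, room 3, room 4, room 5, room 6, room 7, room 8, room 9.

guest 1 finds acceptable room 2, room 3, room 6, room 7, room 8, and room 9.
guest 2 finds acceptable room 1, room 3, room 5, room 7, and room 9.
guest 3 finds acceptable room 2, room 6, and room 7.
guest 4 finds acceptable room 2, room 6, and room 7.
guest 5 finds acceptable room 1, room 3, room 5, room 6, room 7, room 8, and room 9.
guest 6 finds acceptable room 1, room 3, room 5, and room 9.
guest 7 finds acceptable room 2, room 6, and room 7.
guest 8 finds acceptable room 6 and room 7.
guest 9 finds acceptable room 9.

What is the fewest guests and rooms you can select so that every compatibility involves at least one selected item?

A maximum matching has 8 edges (e.g. guest 1–room 3, guest 2–room 5, guest 3–room 2, guest 4–room 6, guest 5–room 8, guest 6–room 1, guest 7–room 7, guest 9–room 9).
By König's theorem the minimum vertex cover has the same size. One such cover is {guest 1, guest 2, guest 5, guest 6, guest 9, room 2, room 6, room 7}.

8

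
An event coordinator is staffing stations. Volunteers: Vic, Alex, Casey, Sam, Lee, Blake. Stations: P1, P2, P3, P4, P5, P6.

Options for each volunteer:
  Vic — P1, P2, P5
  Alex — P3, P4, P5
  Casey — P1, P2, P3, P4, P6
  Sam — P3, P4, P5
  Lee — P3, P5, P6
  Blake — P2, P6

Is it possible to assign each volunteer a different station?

Yes

For example, pair Vic-P2, Alex-P3, Casey-P1, Sam-P4, Lee-P5, Blake-P6.
All 6 volunteers are covered.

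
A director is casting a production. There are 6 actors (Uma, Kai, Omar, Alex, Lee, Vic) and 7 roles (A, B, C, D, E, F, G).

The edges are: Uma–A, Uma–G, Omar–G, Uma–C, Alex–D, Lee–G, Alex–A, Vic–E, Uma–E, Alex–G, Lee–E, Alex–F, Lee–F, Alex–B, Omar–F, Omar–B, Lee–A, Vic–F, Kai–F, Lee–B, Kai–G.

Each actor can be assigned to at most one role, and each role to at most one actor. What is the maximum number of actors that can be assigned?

For example, pair Uma–C, Kai–F, Omar–B, Alex–A, Lee–G, Vic–E.
All 6 actors are matched, so no larger matching exists.

6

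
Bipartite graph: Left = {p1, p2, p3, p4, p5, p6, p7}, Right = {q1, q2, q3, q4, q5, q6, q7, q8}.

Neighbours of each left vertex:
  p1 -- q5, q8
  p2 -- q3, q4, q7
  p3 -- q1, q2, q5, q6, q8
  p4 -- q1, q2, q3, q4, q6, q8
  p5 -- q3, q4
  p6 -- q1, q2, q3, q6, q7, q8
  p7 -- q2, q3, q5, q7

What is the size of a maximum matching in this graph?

7

For example, pair p1-q8, p2-q7, p3-q1, p4-q4, p5-q3, p6-q6, p7-q2.
This saturates every left vertex, so 7 is the maximum.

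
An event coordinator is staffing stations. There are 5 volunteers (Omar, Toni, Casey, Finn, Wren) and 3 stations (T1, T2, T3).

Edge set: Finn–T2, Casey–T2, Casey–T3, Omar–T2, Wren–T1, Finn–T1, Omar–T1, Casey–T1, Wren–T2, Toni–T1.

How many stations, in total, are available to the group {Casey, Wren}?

3

The union of neighbours of {Casey, Wren} is {T1, T2, T3}, which has 3 elements.
Since |N(S)| = 3 ≥ |S| = 2, Hall's condition holds for this subset.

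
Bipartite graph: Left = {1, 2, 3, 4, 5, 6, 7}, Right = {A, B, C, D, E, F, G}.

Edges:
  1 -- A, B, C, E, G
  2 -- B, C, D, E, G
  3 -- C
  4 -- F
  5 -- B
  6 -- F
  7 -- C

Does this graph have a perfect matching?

No

The set {3, 4, 6, 7} has only 2 neighbours ({C, F}), so by Hall's theorem at most 5 of the 7 left vertices can be matched.
Hence no matching covers every left vertex.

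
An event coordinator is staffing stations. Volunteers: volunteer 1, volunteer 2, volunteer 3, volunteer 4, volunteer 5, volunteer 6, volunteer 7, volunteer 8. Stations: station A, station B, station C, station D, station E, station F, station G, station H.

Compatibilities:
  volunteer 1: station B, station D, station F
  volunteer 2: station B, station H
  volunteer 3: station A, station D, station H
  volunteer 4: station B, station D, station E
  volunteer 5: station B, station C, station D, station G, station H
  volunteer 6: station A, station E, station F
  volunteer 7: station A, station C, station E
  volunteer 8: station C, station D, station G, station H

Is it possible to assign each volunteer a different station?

Yes

For example, pair volunteer 1–station B, volunteer 2–station H, volunteer 3–station A, volunteer 4–station E, volunteer 5–station G, volunteer 6–station F, volunteer 7–station C, volunteer 8–station D.
All 8 volunteers are covered.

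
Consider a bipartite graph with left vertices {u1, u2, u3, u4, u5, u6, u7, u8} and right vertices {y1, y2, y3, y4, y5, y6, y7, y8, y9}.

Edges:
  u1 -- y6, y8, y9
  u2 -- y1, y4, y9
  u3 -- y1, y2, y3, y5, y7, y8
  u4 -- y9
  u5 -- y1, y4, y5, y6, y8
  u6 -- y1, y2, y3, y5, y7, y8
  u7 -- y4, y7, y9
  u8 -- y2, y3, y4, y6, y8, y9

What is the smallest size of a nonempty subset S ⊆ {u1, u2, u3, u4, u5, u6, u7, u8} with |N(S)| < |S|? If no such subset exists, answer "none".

none

A matching saturating every left vertex exists, for instance u1→y8, u2→y4, u3→y3, u4→y9, u5→y1, u6→y2, u7→y7, u8→y6.
By Hall's marriage theorem, this means |N(S)| ≥ |S| for every subset S, so no violating subset exists.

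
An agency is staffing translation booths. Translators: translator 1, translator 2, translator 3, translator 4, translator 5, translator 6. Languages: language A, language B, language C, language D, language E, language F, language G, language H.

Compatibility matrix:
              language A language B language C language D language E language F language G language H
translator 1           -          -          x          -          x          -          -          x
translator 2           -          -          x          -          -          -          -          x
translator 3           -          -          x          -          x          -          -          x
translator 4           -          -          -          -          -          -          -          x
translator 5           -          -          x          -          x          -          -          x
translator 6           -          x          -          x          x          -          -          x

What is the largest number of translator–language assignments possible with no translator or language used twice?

A valid assignment of size 4: translator 1–language E, translator 2–language C, translator 3–language H, translator 6–language B.
The set {translator 1, translator 2, translator 3, translator 4, translator 5} has only 3 neighbours ({language C, language E, language H}), so by Hall's theorem at most 4 of the 6 translators can be matched.

4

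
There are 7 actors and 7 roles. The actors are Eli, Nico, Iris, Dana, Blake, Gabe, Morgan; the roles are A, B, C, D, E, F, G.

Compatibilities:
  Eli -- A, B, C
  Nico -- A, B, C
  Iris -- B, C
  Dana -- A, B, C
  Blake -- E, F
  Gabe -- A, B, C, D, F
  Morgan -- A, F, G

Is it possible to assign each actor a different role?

The set {Eli, Nico, Iris, Dana} has only 3 neighbours ({A, B, C}), so by Hall's theorem at most 6 of the 7 actors can be matched.
Hence no matching covers every actor.

No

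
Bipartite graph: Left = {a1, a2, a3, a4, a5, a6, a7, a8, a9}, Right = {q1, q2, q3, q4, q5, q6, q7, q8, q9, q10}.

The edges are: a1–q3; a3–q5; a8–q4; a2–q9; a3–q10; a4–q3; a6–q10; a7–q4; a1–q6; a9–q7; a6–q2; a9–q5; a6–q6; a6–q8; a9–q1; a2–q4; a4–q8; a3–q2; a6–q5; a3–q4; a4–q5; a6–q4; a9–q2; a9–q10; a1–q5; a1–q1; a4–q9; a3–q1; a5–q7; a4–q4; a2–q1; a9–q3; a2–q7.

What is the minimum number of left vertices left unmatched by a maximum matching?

A valid assignment of size 8: a1-q5, a2-q9, a3-q2, a4-q8, a5-q7, a6-q6, a7-q4, a9-q1.
The set {a7, a8} has only 1 neighbour ({q4}), so by Hall's theorem at most 8 of the 9 left vertices can be matched.
That matches 8 of the 9, leaving 1 unmatched; no matching can do better.

1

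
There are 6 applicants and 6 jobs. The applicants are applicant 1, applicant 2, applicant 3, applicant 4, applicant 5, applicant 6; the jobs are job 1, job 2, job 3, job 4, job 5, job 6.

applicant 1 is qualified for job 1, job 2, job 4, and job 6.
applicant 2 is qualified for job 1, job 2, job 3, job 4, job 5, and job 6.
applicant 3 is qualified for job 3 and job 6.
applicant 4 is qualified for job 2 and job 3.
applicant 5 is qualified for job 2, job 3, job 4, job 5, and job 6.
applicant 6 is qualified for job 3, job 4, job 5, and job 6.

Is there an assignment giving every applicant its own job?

A valid assignment of size 6: applicant 1→job 1, applicant 2→job 5, applicant 3→job 6, applicant 4→job 2, applicant 5→job 4, applicant 6→job 3.
All 6 applicants are covered.

Yes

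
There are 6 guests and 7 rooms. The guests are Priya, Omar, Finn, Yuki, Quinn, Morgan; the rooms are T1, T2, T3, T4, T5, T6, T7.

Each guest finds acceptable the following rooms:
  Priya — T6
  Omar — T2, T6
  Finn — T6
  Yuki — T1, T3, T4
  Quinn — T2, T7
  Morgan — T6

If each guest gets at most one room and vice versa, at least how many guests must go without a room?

For example, pair Priya–T6, Omar–T2, Yuki–T4, Quinn–T7.
The set {Priya, Finn, Morgan} has only 1 neighbour ({T6}), so by Hall's theorem at most 4 of the 6 guests can be matched.
That matches 4 of the 6, leaving 2 unmatched; no matching can do better.

2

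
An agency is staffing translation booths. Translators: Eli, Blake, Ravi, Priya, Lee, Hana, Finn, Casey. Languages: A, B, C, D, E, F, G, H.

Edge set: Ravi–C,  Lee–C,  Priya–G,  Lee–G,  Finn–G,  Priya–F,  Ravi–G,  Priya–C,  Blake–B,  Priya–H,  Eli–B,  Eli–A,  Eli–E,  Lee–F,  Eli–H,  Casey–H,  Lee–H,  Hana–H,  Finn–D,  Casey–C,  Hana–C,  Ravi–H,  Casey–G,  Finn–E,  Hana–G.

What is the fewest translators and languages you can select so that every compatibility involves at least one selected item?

A maximum matching has 7 edges (e.g. Eli–A, Blake–B, Ravi–H, Priya–F, Lee–G, Hana–C, Finn–E).
By König's theorem the minimum vertex cover has the same size. One such cover is {Eli, Blake, Finn, C, F, G, H}.

7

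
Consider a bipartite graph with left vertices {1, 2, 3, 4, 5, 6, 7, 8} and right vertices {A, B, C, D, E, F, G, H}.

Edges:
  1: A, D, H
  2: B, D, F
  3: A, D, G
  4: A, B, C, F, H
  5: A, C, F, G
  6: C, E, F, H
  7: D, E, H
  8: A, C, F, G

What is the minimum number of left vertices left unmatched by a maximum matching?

One maximum matching: 1–D, 2–B, 3–G, 4–A, 5–C, 6–H, 7–E, 8–F.
This saturates every left vertex, so 8 is the maximum.
That matches 8 of the 8, leaving 0 unmatched; no matching can do better.

0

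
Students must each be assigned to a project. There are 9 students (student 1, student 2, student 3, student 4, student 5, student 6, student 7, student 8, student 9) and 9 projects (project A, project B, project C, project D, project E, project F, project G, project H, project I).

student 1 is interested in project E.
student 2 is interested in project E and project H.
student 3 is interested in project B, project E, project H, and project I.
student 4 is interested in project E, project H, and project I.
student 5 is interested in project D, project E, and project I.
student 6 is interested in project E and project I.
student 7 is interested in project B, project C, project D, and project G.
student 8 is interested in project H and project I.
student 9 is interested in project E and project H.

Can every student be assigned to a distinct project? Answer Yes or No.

No

The set {student 1, student 2, student 4, student 6, student 8, student 9} has only 3 neighbours ({project E, project H, project I}), so by Hall's theorem at most 6 of the 9 students can be matched.
Hence no matching covers every student.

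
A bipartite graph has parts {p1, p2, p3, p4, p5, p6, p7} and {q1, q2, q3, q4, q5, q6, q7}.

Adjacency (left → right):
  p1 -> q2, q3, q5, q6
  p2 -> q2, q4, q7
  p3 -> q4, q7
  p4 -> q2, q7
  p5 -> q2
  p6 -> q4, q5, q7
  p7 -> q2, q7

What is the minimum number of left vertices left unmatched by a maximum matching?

For example, pair p1–q6, p2–q7, p3–q4, p4–q2, p6–q5.
The set {p2, p3, p4, p5, p7} has only 3 neighbours ({q2, q4, q7}), so by Hall's theorem at most 5 of the 7 left vertices can be matched.
That matches 5 of the 7, leaving 2 unmatched; no matching can do better.

2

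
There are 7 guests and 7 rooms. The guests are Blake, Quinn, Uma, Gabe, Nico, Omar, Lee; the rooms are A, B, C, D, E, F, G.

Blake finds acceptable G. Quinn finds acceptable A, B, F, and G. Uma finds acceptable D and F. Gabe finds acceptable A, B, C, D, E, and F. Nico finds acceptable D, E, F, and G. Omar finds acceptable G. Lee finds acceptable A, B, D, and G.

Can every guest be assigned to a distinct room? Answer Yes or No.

The set {Blake, Omar} has only 1 neighbour ({G}), so by Hall's theorem at most 6 of the 7 guests can be matched.
Hence no matching covers every guest.

No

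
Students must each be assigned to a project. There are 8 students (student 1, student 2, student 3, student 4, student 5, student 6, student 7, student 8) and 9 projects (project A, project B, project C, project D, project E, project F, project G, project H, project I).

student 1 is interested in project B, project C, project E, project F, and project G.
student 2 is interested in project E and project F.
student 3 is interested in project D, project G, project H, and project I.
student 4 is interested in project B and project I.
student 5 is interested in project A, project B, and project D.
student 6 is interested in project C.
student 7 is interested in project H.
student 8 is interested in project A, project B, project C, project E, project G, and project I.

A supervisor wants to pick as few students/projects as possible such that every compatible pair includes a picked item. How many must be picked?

8

The 8 edges student 1–project F, student 2–project E, student 3–project I, student 4–project B, student 5–project A, student 6–project C, student 7–project H, student 8–project G form a matching, so any vertex cover needs at least 8 vertices (one per matched edge).
Conversely {student 1, student 2, student 3, student 4, student 5, student 6, student 7, student 8} meets every edge and has exactly 8 vertices, so 8 is optimal.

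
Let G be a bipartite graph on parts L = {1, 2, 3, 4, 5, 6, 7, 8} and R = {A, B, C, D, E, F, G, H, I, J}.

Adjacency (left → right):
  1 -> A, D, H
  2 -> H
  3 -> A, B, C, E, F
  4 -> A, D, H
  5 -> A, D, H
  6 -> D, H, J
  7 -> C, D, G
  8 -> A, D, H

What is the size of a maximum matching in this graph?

One maximum matching: 1–A, 2–H, 3–E, 4–D, 6–J, 7–G.
The set {1, 2, 4, 5, 8} has only 3 neighbours ({A, D, H}), so by Hall's theorem at most 6 of the 8 left vertices can be matched.

6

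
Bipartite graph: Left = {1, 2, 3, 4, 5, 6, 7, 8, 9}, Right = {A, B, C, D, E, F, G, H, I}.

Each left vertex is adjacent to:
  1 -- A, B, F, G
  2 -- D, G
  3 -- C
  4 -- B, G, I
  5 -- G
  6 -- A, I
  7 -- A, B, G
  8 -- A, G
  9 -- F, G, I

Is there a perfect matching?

No

The set {1, 4, 5, 6, 7, 8, 9} has only 5 neighbours ({A, B, F, G, I}), so by Hall's theorem at most 7 of the 9 left vertices can be matched.
Hence no matching covers every left vertex.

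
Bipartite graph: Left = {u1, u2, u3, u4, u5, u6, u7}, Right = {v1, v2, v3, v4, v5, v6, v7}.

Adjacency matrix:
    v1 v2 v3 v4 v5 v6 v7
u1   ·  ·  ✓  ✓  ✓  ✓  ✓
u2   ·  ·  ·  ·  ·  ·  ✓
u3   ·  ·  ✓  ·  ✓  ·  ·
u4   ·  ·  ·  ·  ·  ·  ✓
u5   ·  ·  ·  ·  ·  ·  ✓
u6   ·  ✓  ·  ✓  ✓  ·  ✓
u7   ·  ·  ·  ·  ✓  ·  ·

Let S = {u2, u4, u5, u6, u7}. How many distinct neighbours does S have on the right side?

The union of neighbours of {u2, u4, u5, u6, u7} is {v2, v4, v5, v7}, which has 4 elements.
Since |N(S)| = 4 < |S| = 5, Hall's condition fails for this subset.

4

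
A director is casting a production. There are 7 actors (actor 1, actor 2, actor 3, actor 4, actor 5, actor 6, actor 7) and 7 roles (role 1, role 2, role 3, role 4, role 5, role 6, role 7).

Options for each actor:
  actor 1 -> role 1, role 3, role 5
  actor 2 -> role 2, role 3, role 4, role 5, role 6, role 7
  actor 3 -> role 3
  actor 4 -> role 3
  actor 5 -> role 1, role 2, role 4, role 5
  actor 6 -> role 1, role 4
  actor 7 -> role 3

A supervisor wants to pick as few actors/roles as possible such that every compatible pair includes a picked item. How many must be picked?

A maximum matching has 5 edges (e.g. actor 1–role 5, actor 2–role 7, actor 3–role 3, actor 5–role 2, actor 6–role 1).
By König's theorem the minimum vertex cover has the same size. One such cover is {actor 1, actor 2, actor 5, actor 6, role 3}.

5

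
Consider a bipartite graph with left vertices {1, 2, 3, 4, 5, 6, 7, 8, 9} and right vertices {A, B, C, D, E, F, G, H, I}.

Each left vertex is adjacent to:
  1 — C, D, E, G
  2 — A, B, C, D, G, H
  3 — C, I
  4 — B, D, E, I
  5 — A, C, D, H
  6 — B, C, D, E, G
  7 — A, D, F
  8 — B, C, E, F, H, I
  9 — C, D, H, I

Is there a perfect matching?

A valid assignment of size 9: 1-E, 2-A, 3-I, 4-B, 5-D, 6-G, 7-F, 8-H, 9-C.
All 9 left vertices are covered.

Yes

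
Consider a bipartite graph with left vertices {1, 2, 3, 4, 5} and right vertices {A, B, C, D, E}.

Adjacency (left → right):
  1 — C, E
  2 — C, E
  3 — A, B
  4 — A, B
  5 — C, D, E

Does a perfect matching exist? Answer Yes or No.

One maximum matching: 1→C, 2→E, 3→A, 4→B, 5→D.
Every left vertex is matched, so this is a perfect matching.

Yes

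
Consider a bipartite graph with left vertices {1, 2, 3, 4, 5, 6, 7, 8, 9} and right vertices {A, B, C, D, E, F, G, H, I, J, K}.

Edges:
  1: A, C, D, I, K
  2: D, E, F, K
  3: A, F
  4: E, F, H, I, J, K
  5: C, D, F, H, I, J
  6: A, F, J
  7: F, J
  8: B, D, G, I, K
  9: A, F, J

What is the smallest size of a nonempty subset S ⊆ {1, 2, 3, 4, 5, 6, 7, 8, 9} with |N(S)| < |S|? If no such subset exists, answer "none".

4

Take S = {3, 6, 7, 9}. Its neighbourhood is {A, F, J}, so |N(S)| = 3 < |S| = 4.
Every subset of size less than 4 has at least as many neighbours as members, so 4 is the minimum.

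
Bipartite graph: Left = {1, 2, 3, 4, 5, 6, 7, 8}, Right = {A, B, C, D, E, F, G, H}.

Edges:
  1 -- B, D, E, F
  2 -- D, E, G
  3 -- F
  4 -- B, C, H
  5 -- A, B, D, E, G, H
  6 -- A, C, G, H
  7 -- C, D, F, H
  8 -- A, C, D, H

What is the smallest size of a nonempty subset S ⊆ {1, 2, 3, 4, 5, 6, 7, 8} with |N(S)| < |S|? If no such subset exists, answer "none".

none

A matching saturating every left vertex exists, for instance 1→B, 2→E, 3→F, 4→H, 5→A, 6→G, 7→D, 8→C.
By Hall's marriage theorem, this means |N(S)| ≥ |S| for every subset S, so no violating subset exists.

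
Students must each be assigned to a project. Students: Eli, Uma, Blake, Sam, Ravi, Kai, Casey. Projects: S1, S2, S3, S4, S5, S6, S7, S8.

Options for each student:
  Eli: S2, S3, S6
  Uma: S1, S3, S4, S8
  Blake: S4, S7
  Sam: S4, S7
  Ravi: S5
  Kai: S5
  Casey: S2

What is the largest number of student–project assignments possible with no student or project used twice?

6

A valid assignment of size 6: Eli-S6, Uma-S3, Blake-S7, Sam-S4, Ravi-S5, Casey-S2.
The set {Ravi, Kai} has only 1 neighbour ({S5}), so by Hall's theorem at most 6 of the 7 students can be matched.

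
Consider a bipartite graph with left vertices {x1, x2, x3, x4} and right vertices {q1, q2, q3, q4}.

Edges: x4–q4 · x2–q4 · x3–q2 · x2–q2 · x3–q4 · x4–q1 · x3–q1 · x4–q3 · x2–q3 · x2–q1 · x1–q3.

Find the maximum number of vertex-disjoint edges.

4

For example, pair x1→q3, x2→q2, x3→q1, x4→q4.
This saturates every left vertex, so 4 is the maximum.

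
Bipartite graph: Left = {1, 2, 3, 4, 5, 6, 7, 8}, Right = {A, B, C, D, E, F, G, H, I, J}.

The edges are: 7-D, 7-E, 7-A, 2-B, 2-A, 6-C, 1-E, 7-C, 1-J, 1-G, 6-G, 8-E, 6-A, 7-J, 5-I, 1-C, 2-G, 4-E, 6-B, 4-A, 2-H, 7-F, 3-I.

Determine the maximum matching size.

A valid assignment of size 7: 1–J, 2–G, 3–I, 4–A, 6–B, 7–F, 8–E.
The set {3, 5} has only 1 neighbour ({I}), so by Hall's theorem at most 7 of the 8 left vertices can be matched.

7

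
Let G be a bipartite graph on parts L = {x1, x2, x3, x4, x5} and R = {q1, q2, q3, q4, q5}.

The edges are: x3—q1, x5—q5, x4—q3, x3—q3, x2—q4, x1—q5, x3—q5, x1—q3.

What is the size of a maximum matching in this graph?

A valid assignment of size 4: x1→q5, x2→q4, x3→q1, x4→q3.
The set {x1, x4, x5} has only 2 neighbours ({q3, q5}), so by Hall's theorem at most 4 of the 5 left vertices can be matched.

4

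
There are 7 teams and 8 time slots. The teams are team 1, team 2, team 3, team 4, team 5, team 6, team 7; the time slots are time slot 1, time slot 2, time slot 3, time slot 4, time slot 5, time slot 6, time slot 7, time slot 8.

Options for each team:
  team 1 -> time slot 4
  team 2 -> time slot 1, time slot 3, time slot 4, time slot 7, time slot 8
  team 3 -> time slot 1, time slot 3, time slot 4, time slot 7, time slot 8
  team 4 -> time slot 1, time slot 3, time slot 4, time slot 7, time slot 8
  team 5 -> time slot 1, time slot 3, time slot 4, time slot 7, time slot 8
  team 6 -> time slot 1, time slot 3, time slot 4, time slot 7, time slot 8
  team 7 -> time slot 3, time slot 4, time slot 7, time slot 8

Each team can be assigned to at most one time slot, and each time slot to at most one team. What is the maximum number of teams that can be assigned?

5

For example, pair team 1-time slot 4, team 2-time slot 1, team 3-time slot 3, team 4-time slot 7, team 5-time slot 8.
The set {team 1, team 2, team 3, team 4, team 5, team 6, team 7} has only 5 neighbours ({time slot 1, time slot 3, time slot 4, time slot 7, time slot 8}), so by Hall's theorem at most 5 of the 7 teams can be matched.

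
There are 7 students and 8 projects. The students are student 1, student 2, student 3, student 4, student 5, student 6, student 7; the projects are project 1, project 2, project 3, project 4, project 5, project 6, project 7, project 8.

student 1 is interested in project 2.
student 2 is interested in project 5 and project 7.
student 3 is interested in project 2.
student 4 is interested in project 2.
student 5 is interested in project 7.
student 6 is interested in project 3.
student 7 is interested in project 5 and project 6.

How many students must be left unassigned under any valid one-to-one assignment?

2

One maximum matching: student 1-project 2, student 2-project 5, student 5-project 7, student 6-project 3, student 7-project 6.
The set {student 1, student 3, student 4} has only 1 neighbour ({project 2}), so by Hall's theorem at most 5 of the 7 students can be matched.
That matches 5 of the 7, leaving 2 unmatched; no matching can do better.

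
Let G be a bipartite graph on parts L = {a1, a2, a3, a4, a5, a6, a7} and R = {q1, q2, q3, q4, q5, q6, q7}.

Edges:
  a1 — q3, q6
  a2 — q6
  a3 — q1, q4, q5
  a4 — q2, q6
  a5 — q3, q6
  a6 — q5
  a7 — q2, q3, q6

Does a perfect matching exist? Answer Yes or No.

No

The set {a1, a2, a4, a5, a7} has only 3 neighbours ({q2, q3, q6}), so by Hall's theorem at most 5 of the 7 left vertices can be matched.
Hence no matching covers every left vertex.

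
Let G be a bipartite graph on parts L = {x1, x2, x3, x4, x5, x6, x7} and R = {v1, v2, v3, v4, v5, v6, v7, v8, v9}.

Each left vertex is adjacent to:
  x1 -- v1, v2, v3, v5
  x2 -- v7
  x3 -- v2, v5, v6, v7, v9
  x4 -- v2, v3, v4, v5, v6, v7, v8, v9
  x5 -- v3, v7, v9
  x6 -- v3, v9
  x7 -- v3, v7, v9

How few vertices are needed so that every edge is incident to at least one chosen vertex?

The 6 edges x1–v1, x2–v7, x3–v2, x4–v8, x5–v9, x6–v3 form a matching, so any vertex cover needs at least 6 vertices (one per matched edge).
Conversely {x1, x3, x4, v3, v7, v9} meets every edge and has exactly 6 vertices, so 6 is optimal.

6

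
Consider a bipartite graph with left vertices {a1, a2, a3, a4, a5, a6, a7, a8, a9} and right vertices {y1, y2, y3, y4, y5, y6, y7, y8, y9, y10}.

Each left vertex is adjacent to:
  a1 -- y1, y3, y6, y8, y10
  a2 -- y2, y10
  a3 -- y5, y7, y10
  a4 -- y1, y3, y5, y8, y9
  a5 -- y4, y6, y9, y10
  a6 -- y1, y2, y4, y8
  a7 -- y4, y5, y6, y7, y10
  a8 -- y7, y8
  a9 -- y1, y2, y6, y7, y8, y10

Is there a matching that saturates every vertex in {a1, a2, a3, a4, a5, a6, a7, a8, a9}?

Yes

One maximum matching: a1-y3, a2-y2, a3-y10, a4-y9, a5-y4, a6-y1, a7-y6, a8-y8, a9-y7.
Every left vertex is matched, so this matching saturates all of them.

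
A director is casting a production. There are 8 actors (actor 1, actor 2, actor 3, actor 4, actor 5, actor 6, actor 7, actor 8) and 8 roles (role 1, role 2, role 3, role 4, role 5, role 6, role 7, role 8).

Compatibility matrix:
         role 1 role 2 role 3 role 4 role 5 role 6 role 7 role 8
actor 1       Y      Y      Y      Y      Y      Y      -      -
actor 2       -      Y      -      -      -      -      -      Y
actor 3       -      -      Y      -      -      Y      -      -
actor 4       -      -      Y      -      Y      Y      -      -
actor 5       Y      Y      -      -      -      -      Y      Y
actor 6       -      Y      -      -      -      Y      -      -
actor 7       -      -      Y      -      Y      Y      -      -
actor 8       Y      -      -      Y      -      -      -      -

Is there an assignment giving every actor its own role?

Yes

For example, pair actor 1-role 4, actor 2-role 8, actor 3-role 6, actor 4-role 5, actor 5-role 7, actor 6-role 2, actor 7-role 3, actor 8-role 1.
Every actor is matched, so this is a perfect matching.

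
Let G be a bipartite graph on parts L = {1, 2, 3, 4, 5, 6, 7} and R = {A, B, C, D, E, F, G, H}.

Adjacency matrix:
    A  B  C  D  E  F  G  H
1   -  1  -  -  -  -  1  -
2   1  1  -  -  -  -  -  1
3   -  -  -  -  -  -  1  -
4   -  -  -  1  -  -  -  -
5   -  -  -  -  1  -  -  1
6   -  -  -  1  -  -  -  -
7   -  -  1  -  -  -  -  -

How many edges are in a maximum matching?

6

One maximum matching: 1-B, 2-H, 3-G, 4-D, 5-E, 7-C.
The set {4, 6} has only 1 neighbour ({D}), so by Hall's theorem at most 6 of the 7 left vertices can be matched.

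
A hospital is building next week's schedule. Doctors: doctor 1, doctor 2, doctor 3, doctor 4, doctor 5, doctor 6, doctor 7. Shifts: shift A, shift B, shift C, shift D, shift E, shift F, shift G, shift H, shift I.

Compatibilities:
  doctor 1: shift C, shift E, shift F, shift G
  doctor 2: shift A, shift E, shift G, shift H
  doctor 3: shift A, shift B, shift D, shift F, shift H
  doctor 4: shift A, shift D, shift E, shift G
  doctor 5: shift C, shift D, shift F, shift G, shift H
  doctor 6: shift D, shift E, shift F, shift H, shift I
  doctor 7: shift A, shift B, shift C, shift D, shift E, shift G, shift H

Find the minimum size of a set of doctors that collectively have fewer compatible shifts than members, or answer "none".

none

A matching saturating every doctor exists, for instance doctor 1→shift C, doctor 2→shift E, doctor 3→shift F, doctor 4→shift A, doctor 5→shift D, doctor 6→shift I, doctor 7→shift G.
By Hall's marriage theorem, this means |N(S)| ≥ |S| for every subset S, so no violating subset exists.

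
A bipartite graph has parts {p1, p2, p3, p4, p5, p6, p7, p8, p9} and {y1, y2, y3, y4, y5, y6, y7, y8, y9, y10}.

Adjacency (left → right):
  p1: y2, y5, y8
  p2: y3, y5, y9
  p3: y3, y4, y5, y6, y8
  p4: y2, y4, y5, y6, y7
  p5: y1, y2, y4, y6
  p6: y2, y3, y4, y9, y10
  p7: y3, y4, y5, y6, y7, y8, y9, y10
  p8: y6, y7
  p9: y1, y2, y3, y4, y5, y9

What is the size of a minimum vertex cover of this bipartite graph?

9

A maximum matching has 9 edges (e.g. p1–y2, p2–y5, p3–y8, p4–y7, p5–y1, p6–y10, p7–y3, p8–y6, p9–y4).
By König's theorem the minimum vertex cover has the same size. One such cover is {p1, p2, p3, p4, p5, p6, p7, p8, p9}.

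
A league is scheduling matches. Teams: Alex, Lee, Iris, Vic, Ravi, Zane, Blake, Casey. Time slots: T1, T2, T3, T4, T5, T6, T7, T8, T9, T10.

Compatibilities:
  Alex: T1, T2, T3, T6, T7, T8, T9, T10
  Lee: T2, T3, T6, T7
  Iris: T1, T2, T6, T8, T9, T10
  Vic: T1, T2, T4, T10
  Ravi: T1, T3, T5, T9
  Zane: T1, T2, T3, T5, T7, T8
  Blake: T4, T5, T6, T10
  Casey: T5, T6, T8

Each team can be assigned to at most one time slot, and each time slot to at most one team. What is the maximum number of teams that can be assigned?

For example, pair Alex-T7, Lee-T2, Iris-T6, Vic-T1, Ravi-T9, Zane-T5, Blake-T10, Casey-T8.
All 8 teams are matched, so no larger matching exists.

8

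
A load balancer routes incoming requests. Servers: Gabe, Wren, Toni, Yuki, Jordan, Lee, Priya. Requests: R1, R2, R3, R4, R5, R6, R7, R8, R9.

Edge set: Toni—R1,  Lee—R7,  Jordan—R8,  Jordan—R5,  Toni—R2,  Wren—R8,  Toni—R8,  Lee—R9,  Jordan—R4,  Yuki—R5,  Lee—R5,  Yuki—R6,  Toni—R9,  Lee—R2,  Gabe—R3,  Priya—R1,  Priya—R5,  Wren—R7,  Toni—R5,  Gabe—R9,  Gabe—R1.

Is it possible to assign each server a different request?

For example, pair Gabe–R3, Wren–R8, Toni–R9, Yuki–R6, Jordan–R4, Lee–R7, Priya–R5.
Every server is matched, so this matching saturates all of them.

Yes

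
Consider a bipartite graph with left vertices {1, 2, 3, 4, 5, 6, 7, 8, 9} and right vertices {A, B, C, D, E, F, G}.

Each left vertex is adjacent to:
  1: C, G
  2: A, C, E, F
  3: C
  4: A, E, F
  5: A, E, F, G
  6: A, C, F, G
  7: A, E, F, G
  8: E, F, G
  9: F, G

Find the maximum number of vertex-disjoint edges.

5

A valid assignment of size 5: 1→G, 2→A, 3→C, 4→F, 5→E.
The set {1, 2, 3, 4, 5, 6, 7, 8, 9} has only 5 neighbours ({A, C, E, F, G}), so by Hall's theorem at most 5 of the 9 left vertices can be matched.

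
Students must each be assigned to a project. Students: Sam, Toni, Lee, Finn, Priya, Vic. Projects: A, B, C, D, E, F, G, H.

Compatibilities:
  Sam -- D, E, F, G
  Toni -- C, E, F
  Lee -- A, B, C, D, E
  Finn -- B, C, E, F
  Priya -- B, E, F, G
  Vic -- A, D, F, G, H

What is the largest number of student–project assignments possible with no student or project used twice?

A valid assignment of size 6: Sam–D, Toni–C, Lee–A, Finn–E, Priya–B, Vic–G.
This saturates every student, so 6 is the maximum.

6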